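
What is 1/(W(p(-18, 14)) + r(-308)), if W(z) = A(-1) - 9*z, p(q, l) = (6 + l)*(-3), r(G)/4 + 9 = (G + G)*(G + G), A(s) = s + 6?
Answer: 1/1518333 ≈ 6.5862e-7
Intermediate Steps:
A(s) = 6 + s
r(G) = -36 + 16*G² (r(G) = -36 + 4*((G + G)*(G + G)) = -36 + 4*((2*G)*(2*G)) = -36 + 4*(4*G²) = -36 + 16*G²)
p(q, l) = -18 - 3*l
W(z) = 5 - 9*z (W(z) = (6 - 1) - 9*z = 5 - 9*z)
1/(W(p(-18, 14)) + r(-308)) = 1/((5 - 9*(-18 - 3*14)) + (-36 + 16*(-308)²)) = 1/((5 - 9*(-18 - 42)) + (-36 + 16*94864)) = 1/((5 - 9*(-60)) + (-36 + 1517824)) = 1/((5 + 540) + 1517788) = 1/(545 + 1517788) = 1/1518333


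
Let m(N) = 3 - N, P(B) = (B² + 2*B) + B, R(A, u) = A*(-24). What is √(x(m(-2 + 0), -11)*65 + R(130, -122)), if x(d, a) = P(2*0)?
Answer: 4*I*√195 ≈ 55.857*I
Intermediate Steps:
R(A, u) = -24*A
P(B) = B² + 3*B
x(d, a) = 0 (x(d, a) = (2*0)*(3 + 2*0) = 0*(3 + 0) = 0*3 = 0)
√(x(m(-2 + 0), -11)*65 + R(130, -122)) = √(0*65 - 24*130) = √(0 - 3120) = √(-3120) = 4*I*√195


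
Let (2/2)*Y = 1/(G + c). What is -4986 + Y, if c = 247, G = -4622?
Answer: -21813751/4375 ≈ -4986.0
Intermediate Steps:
Y = -1/4375 (Y = 1/(-4622 + 247) = 1/(-4375) = -1/4375 ≈ -0.00022857)
-4986 + Y = -4986 - 1/4375 = -21813751/4375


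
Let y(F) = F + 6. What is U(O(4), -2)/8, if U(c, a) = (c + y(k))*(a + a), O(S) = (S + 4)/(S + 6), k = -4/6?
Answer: -46/15 ≈ -3.0667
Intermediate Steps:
k = -⅔ (k = -4*⅙ = -⅔ ≈ -0.66667)
y(F) = 6 + F
O(S) = (4 + S)/(6 + S)
U(c, a) = 2*a*(16/3 + c) (U(c, a) = (c + (6 - ⅔))*(a + a) = (c + 16/3)*(2*a) = (16/3 + c)*(2*a) = 2*a*(16/3 + c))
U(O(4), -2)/8 = ((⅔)*(-2)*(16 + 3*((4 + 4)/(6 + 4))))/8 = ((⅔)*(-2)*(16 + 3*(8/10)))*(⅛) = ((⅔)*(-2)*(16 + 3*((⅒)*8)))*(⅛) = ((⅔)*(-2)*(16 + 3*(⅘)))*(⅛) = ((⅔)*(-2)*(16 + 12/5))*(⅛) = ((⅔)*(-2)*(92/5))*(⅛) = -368/15*⅛ = -46/15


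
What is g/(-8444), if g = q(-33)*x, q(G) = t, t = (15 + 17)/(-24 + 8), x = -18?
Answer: -9/2111 ≈ -0.0042634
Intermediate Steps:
t = -2 (t = 32/(-16) = 32*(-1/16) = -2)
q(G) = -2
g = 36 (g = -2*(-18) = 36)
g/(-8444) = 36/(-8444) = 36*(-1/8444) = -9/2111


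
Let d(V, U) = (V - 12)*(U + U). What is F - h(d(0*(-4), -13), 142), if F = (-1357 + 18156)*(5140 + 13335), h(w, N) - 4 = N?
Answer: 310361379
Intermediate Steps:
d(V, U) = 2*U*(-12 + V) (d(V, U) = (-12 + V)*(2*U) = 2*U*(-12 + V))
h(w, N) = 4 + N
F = 310361525 (F = 16799*18475 = 310361525)
F - h(d(0*(-4), -13), 142) = 310361525 - (4 + 142) = 310361525 - 1*146 = 310361525 - 146 = 310361379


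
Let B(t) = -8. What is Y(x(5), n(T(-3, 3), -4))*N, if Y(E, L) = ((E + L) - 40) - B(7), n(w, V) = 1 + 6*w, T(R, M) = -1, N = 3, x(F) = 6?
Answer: -93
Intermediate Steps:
Y(E, L) = -32 + E + L (Y(E, L) = ((E + L) - 40) - 1*(-8) = (-40 + E + L) + 8 = -32 + E + L)
Y(x(5), n(T(-3, 3), -4))*N = (-32 + 6 + (1 + 6*(-1)))*3 = (-32 + 6 + (1 - 6))*3 = (-32 + 6 - 5)*3 = -31*3 = -93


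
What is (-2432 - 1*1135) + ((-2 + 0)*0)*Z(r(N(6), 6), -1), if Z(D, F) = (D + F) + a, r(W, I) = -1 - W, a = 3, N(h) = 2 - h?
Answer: -3567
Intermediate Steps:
Z(D, F) = 3 + D + F (Z(D, F) = (D + F) + 3 = 3 + D + F)
(-2432 - 1*1135) + ((-2 + 0)*0)*Z(r(N(6), 6), -1) = (-2432 - 1*1135) + ((-2 + 0)*0)*(3 + (-1 - (2 - 1*6)) - 1) = (-2432 - 1135) + (-2*0)*(3 + (-1 - (2 - 6)) - 1) = -3567 + 0*(3 + (-1 - 1*(-4)) - 1) = -3567 + 0*(3 + (-1 + 4) - 1) = -3567 + 0*(3 + 3 - 1) = -3567 + 0*5 = -3567 + 0 = -3567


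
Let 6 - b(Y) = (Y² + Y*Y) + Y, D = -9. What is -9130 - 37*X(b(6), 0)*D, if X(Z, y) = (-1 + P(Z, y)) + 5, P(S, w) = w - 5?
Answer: -9463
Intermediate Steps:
P(S, w) = -5 + w
b(Y) = 6 - Y - 2*Y² (b(Y) = 6 - ((Y² + Y*Y) + Y) = 6 - ((Y² + Y²) + Y) = 6 - (2*Y² + Y) = 6 - (Y + 2*Y²) = 6 + (-Y - 2*Y²) = 6 - Y - 2*Y²)
X(Z, y) = -1 + y (X(Z, y) = (-1 + (-5 + y)) + 5 = (-6 + y) + 5 = -1 + y)
-9130 - 37*X(b(6), 0)*D = -9130 - 37*(-1 + 0)*(-9) = -9130 - 37*(-1)*(-9) = -9130 - (-37)*(-9) = -9130 - 1*333 = -9130 - 333 = -9463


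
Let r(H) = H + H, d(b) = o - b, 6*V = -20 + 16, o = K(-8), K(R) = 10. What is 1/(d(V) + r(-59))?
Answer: -3/322 ≈ -0.0093168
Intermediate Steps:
o = 10
V = -2/3 (V = (-20 + 16)/6 = (1/6)*(-4) = -2/3 ≈ -0.66667)
d(b) = 10 - b
r(H) = 2*H
1/(d(V) + r(-59)) = 1/((10 - 1*(-2/3)) + 2*(-59)) = 1/((10 + 2/3) - 118) = 1/(32/3 - 118) = 1/(-322/3) = -3/322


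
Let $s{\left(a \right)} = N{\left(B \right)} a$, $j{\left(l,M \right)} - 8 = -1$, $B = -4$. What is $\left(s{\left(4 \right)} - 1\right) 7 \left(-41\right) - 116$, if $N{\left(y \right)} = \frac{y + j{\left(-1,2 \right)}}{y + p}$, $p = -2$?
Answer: $745$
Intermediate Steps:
$j{\left(l,M \right)} = 7$ ($j{\left(l,M \right)} = 8 - 1 = 7$)
$N{\left(y \right)} = \frac{7 + y}{-2 + y}$ ($N{\left(y \right)} = \frac{y + 7}{y - 2} = \frac{7 + y}{-2 + y}$)
$s{\left(a \right)} = - \frac{a}{2}$ ($s{\left(a \right)} = \frac{7 - 4}{-2 - 4} a = \frac{1}{-6} \cdot 3 a = \left(- \frac{1}{6}\right) 3 a = - \frac{a}{2}$)
$\left(s{\left(4 \right)} - 1\right) 7 \left(-41\right) - 116 = \left(\left(- \frac{1}{2}\right) 4 - 1\right) 7 \left(-41\right) - 116 = \left(-2 - 1\right) 7 \left(-41\right) - 116 = \left(-3\right) 7 \left(-41\right) - 116 = \left(-21\right) \left(-41\right) - 116 = 861 - 116 = 745$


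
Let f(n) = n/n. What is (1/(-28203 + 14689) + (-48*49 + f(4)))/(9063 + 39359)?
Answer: -31771415/654374908 ≈ -0.048552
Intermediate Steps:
f(n) = 1
(1/(-28203 + 14689) + (-48*49 + f(4)))/(9063 + 39359) = (1/(-28203 + 14689) + (-48*49 + 1))/(9063 + 39359) = (1/(-13514) + (-2352 + 1))/48422 = (-1/13514 - 2351)*(1/48422) = -31771415/13514*1/48422 = -31771415/654374908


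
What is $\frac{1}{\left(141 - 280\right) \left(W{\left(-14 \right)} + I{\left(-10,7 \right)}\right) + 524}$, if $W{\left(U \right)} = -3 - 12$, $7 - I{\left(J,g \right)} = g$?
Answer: $\frac{1}{2609} \approx 0.00038329$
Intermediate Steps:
$I{\left(J,g \right)} = 7 - g$
$W{\left(U \right)} = -15$ ($W{\left(U \right)} = -3 - 12 = -15$)
$\frac{1}{\left(141 - 280\right) \left(W{\left(-14 \right)} + I{\left(-10,7 \right)}\right) + 524} = \frac{1}{\left(141 - 280\right) \left(-15 + \left(7 - 7\right)\right) + 524} = \frac{1}{- 139 \left(-15 + \left(7 - 7\right)\right) + 524} = \frac{1}{- 139 \left(-15 + 0\right) + 524} = \frac{1}{\left(-139\right) \left(-15\right) + 524} = \frac{1}{2085 + 524} = \frac{1}{2609}$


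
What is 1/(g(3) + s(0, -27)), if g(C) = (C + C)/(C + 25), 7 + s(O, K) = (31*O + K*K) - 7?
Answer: 14/10013 ≈ 0.0013982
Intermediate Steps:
s(O, K) = -14 + K**2 + 31*O (s(O, K) = -7 + ((31*O + K*K) - 7) = -7 + ((31*O + K**2) - 7) = -7 + ((K**2 + 31*O) - 7) = -7 + (-7 + K**2 + 31*O) = -14 + K**2 + 31*O)
g(C) = 2*C/(25 + C) (g(C) = (2*C)/(25 + C) = 2*C/(25 + C))
1/(g(3) + s(0, -27)) = 1/(2*3/(25 + 3) + (-14 + (-27)**2 + 31*0)) = 1/(2*3/28 + (-14 + 729 + 0)) = 1/(2*3*(1/28) + 715) = 1/(3/14 + 715) = 1/(10013/14) = 14/10013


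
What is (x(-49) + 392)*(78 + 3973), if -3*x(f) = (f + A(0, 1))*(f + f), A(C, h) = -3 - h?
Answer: -16276918/3 ≈ -5.4256e+6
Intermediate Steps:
x(f) = -2*f*(-4 + f)/3 (x(f) = -(f + (-3 - 1*1))*(f + f)/3 = -(f + (-3 - 1))*2*f/3 = -(f - 4)*2*f/3 = -(-4 + f)*2*f/3 = -2*f*(-4 + f)/3)
(x(-49) + 392)*(78 + 3973) = ((⅔)*(-49)*(4 - 1*(-49)) + 392)*(78 + 3973) = ((⅔)*(-49)*(4 + 49) + 392)*4051 = ((⅔)*(-49)*53 + 392)*4051 = (-5194/3 + 392)*4051 = -4018/3*4051 = -16276918/3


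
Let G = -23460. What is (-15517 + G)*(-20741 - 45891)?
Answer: 2597115464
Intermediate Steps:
(-15517 + G)*(-20741 - 45891) = (-15517 - 23460)*(-20741 - 45891) = -38977*(-66632) = 2597115464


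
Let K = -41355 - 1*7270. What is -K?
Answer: 48625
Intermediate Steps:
K = -48625 (K = -41355 - 7270 = -48625)
-K = -1*(-48625) = 48625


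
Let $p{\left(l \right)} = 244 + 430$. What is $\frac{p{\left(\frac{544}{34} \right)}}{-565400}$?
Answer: $- \frac{337}{282700} \approx -0.0011921$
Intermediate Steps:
$p{\left(l \right)} = 674$
$\frac{p{\left(\frac{544}{34} \right)}}{-565400} = \frac{674}{-565400} = 674 \left(- \frac{1}{565400}\right) = - \frac{337}{282700}$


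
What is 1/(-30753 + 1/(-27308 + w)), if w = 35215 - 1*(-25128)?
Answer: -33035/1015925354 ≈ -3.2517e-5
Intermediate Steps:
w = 60343 (w = 35215 + 25128 = 60343)
1/(-30753 + 1/(-27308 + w)) = 1/(-30753 + 1/(-27308 + 60343)) = 1/(-30753 + 1/33035) = 1/(-1015925354/33035) = -33035/1015925354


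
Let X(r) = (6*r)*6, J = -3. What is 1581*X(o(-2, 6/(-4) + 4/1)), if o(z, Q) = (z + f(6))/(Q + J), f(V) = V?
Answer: -455328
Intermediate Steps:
o(z, Q) = (6 + z)/(-3 + Q) (o(z, Q) = (z + 6)/(Q - 3) = (6 + z)/(-3 + Q))
X(r) = 36*r
1581*X(o(-2, 6/(-4) + 4/1)) = 1581*(36*((6 - 2)/(-3 + (6/(-4) + 4/1)))) = 1581*(36*(4/(-3 + (6*(-1/4) + 4*1)))) = 1581*(36*(4/(-3 + (-3/2 + 4)))) = 1581*(36*(4/(-3 + 5/2))) = 1581*(36*(4/(-1/2))) = 1581*(36*(-2*4)) = 1581*(36*(-8)) = 1581*(-288) = -455328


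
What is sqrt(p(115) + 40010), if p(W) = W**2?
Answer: 39*sqrt(35) ≈ 230.73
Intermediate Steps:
sqrt(p(115) + 40010) = sqrt(115**2 + 40010) = sqrt(13225 + 40010) = sqrt(53235) = 39*sqrt(35)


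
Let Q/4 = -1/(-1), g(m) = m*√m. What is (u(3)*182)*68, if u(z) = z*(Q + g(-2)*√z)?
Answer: 148512 - 74256*I*√6 ≈ 1.4851e+5 - 1.8189e+5*I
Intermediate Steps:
g(m) = m^(3/2)
Q = 4 (Q = 4*(-1/(-1)) = 4*(-1*(-1)) = 4*1 = 4)
u(z) = z*(4 - 2*I*√2*√z) (u(z) = z*(4 + (-2)^(3/2)*√z) = z*(4 + (-2*I*√2)*√z) = z*(4 - 2*I*√2*√z))
(u(3)*182)*68 = ((4*3 - 2*I*√2*3^(3/2))*182)*68 = ((12 - 2*I*√2*3*√3)*182)*68 = ((12 - 6*I*√6)*182)*68 = (2184 - 1092*I*√6)*68 = 148512 - 74256*I*√6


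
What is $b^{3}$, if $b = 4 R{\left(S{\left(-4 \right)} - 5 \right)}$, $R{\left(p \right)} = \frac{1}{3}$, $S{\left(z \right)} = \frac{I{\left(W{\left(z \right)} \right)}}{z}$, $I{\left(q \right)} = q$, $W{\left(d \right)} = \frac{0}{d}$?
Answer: $\frac{64}{27} \approx 2.3704$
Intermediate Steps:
$W{\left(d \right)} = 0$
$S{\left(z \right)} = 0$ ($S{\left(z \right)} = \frac{0}{z} = 0$)
$R{\left(p \right)} = \frac{1}{3}$
$b = \frac{4}{3}$ ($b = 4 \cdot \frac{1}{3} = \frac{4}{3} \approx 1.3333$)
$b^{3} = \left(\frac{4}{3}\right)^{3} = \frac{64}{27}$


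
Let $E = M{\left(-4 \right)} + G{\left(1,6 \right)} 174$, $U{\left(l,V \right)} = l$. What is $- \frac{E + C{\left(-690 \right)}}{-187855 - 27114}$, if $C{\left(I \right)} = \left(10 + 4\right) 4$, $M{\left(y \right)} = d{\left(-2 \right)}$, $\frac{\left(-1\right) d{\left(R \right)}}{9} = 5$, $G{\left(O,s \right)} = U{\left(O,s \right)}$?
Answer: $\frac{185}{214969} \approx 0.00086059$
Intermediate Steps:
$G{\left(O,s \right)} = O$
$d{\left(R \right)} = -45$ ($d{\left(R \right)} = \left(-9\right) 5 = -45$)
$M{\left(y \right)} = -45$
$E = 129$ ($E = -45 + 1 \cdot 174 = -45 + 174 = 129$)
$C{\left(I \right)} = 56$ ($C{\left(I \right)} = 14 \cdot 4 = 56$)
$- \frac{E + C{\left(-690 \right)}}{-187855 - 27114} = - \frac{129 + 56}{-187855 - 27114} = - \frac{185}{-214969} = - \frac{185 \left(-1\right)}{214969} = \left(-1\right) \left(- \frac{185}{214969}\right) = \frac{185}{214969}$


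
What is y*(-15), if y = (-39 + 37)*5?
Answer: 150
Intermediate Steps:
y = -10 (y = -2*5 = -10)
y*(-15) = -10*(-15) = 150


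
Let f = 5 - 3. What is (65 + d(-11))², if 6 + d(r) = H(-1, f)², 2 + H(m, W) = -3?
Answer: 7056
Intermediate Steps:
f = 2
H(m, W) = -5 (H(m, W) = -2 - 3 = -5)
d(r) = 19 (d(r) = -6 + (-5)² = -6 + 25 = 19)
(65 + d(-11))² = (65 + 19)² = 84² = 7056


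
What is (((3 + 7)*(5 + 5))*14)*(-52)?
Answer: -72800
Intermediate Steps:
(((3 + 7)*(5 + 5))*14)*(-52) = ((10*10)*14)*(-52) = (100*14)*(-52) = 1400*(-52) = -72800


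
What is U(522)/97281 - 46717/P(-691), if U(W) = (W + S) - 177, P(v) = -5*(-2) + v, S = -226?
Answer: 1514919172/22082787 ≈ 68.602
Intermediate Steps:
P(v) = 10 + v
U(W) = -403 + W (U(W) = (W - 226) - 177 = (-226 + W) - 177 = -403 + W)
U(522)/97281 - 46717/P(-691) = (-403 + 522)/97281 - 46717/(10 - 691) = 119*(1/97281) - 46717/(-681) = 119/97281 - 46717*(-1/681) = 119/97281 + 46717/681 = 1514919172/22082787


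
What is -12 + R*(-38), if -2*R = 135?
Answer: 2553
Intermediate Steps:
R = -135/2 (R = -½*135 = -135/2 ≈ -67.500)
-12 + R*(-38) = -12 - 135/2*(-38) = -12 + 2565 = 2553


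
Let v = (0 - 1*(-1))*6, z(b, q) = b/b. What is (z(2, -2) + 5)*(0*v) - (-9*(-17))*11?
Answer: -1683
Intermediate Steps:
z(b, q) = 1
v = 6 (v = (0 + 1)*6 = 1*6 = 6)
(z(2, -2) + 5)*(0*v) - (-9*(-17))*11 = (1 + 5)*(0*6) - (-9*(-17))*11 = 6*0 - 153*11 = 0 - 1*1683 = 0 - 1683 = -1683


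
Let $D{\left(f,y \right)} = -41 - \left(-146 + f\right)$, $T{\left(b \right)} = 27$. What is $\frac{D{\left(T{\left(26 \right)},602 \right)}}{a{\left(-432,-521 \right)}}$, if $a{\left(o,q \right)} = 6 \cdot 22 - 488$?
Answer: $- \frac{39}{178} \approx -0.2191$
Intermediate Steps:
$a{\left(o,q \right)} = -356$ ($a{\left(o,q \right)} = 132 - 488 = -356$)
$D{\left(f,y \right)} = 105 - f$
$\frac{D{\left(T{\left(26 \right)},602 \right)}}{a{\left(-432,-521 \right)}} = \frac{105 - 27}{-356} = \left(105 - 27\right) \left(- \frac{1}{356}\right) = 78 \left(- \frac{1}{356}\right) = - \frac{39}{178}$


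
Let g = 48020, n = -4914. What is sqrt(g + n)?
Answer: sqrt(43106) ≈ 207.62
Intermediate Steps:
sqrt(g + n) = sqrt(48020 - 4914) = sqrt(43106)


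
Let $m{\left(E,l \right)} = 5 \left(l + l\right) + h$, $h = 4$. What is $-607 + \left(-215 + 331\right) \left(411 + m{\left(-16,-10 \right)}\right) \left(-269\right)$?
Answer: $-9829867$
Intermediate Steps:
$m{\left(E,l \right)} = 4 + 10 l$ ($m{\left(E,l \right)} = 5 \left(l + l\right) + 4 = 5 \cdot 2 l + 4 = 10 l + 4 = 4 + 10 l$)
$-607 + \left(-215 + 331\right) \left(411 + m{\left(-16,-10 \right)}\right) \left(-269\right) = -607 + \left(-215 + 331\right) \left(411 + \left(4 + 10 \left(-10\right)\right)\right) \left(-269\right) = -607 + 116 \left(411 + \left(4 - 100\right)\right) \left(-269\right) = -607 + 116 \left(411 - 96\right) \left(-269\right) = -607 + 116 \cdot 315 \left(-269\right) = -607 + 36540 \left(-269\right) = -607 - 9829260 = -9829867$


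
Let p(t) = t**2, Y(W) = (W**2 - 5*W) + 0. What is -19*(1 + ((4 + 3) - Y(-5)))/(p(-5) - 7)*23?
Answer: 3059/3 ≈ 1019.7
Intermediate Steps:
Y(W) = W**2 - 5*W
-19*(1 + ((4 + 3) - Y(-5)))/(p(-5) - 7)*23 = -19*(1 + ((4 + 3) - (-5)*(-5 - 5)))/((-5)**2 - 7)*23 = -19*(1 + (7 - (-5)*(-10)))/(25 - 7)*23 = -19*(1 + (7 - 1*50))/18*23 = -19*(1 + (7 - 50))/18*23 = -19*(1 - 43)/18*23 = -(-798)/18*23 = -19*(-7/3)*23 = (133/3)*23 = 3059/3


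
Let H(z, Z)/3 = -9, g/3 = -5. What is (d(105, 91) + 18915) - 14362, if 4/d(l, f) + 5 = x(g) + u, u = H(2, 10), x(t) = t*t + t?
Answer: 405219/89 ≈ 4553.0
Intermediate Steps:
g = -15 (g = 3*(-5) = -15)
H(z, Z) = -27 (H(z, Z) = 3*(-9) = -27)
x(t) = t + t**2 (x(t) = t**2 + t = t + t**2)
u = -27
d(l, f) = 2/89 (d(l, f) = 4/(-5 + (-15*(1 - 15) - 27)) = 4/(-5 + (-15*(-14) - 27)) = 4/(-5 + (210 - 27)) = 4/(-5 + 183) = 4/178 = 4*(1/178) = 2/89)
(d(105, 91) + 18915) - 14362 = (2/89 + 18915) - 14362 = 1683437/89 - 14362 = 405219/89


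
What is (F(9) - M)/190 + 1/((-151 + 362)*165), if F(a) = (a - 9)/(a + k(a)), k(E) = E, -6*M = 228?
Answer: 6964/34815 ≈ 0.20003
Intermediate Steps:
M = -38 (M = -⅙*228 = -38)
F(a) = (-9 + a)/(2*a) (F(a) = (a - 9)/(a + a) = (-9 + a)/((2*a)) = (-9 + a)*(1/(2*a)) = (-9 + a)/(2*a))
(F(9) - M)/190 + 1/((-151 + 362)*165) = ((½)*(-9 + 9)/9 - 1*(-38))/190 + 1/((-151 + 362)*165) = ((½)*(⅑)*0 + 38)*(1/190) + (1/165)/211 = (0 + 38)*(1/190) + (1/211)*(1/165) = 38*(1/190) + 1/34815 = ⅕ + 1/34815 = 6964/34815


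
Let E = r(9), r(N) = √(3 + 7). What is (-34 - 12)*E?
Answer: -46*√10 ≈ -145.46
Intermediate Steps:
r(N) = √10
E = √10 ≈ 3.1623
(-34 - 12)*E = (-34 - 12)*√10 = -46*√10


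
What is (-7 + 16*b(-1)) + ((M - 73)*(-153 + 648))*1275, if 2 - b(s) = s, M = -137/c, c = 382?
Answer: -17686000213/382 ≈ -4.6298e+7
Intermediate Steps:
M = -137/382 ≈ -0.35864
b(s) = 2 - s
(-7 + 16*b(-1)) + ((M - 73)*(-153 + 648))*1275 = (-7 + 16*(2 - 1*(-1))) + ((-137/382 - 73)*(-153 + 648))*1275 = (-7 + 16*(2 + 1)) - 28023/382*495*1275 = (-7 + 16*3) - 13871385/382*1275 = (-7 + 48) - 17686015875/382 = 41 - 17686015875/382 = -17686000213/382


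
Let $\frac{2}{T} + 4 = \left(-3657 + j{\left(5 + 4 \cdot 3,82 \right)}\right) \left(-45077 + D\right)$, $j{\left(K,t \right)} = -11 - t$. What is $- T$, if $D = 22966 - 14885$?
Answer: $- \frac{1}{69367498} \approx -1.4416 \cdot 10^{-8}$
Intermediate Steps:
$D = 8081$ ($D = 22966 - 14885 = 8081$)
$T = \frac{1}{69367498}$ ($T = \frac{2}{-4 + \left(-3657 - 93\right) \left(-45077 + 8081\right)} = \frac{2}{-4 + \left(-3657 - 93\right) \left(-36996\right)} = \frac{2}{-4 - -138735000} = \frac{2}{-4 + 138735000} = \frac{2}{138734996} = 2 \cdot \frac{1}{138734996} = \frac{1}{69367498} \approx 1.4416 \cdot 10^{-8}$)
$- T = \left(-1\right) \frac{1}{69367498} = - \frac{1}{69367498}$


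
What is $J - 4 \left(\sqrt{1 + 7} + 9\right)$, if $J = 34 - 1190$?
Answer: $-1192 - 8 \sqrt{2} \approx -1203.3$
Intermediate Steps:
$J = -1156$ ($J = 34 - 1190 = -1156$)
$J - 4 \left(\sqrt{1 + 7} + 9\right) = -1156 - 4 \left(\sqrt{1 + 7} + 9\right) = -1156 - 4 \left(\sqrt{8} + 9\right) = -1156 - 4 \left(2 \sqrt{2} + 9\right) = -1156 - 4 \left(9 + 2 \sqrt{2}\right) = -1156 - \left(36 + 8 \sqrt{2}\right) = -1192 - 8 \sqrt{2}$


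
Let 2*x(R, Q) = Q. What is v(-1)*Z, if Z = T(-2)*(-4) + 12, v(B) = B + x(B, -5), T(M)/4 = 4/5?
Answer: 14/5 ≈ 2.8000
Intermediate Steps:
T(M) = 16/5 (T(M) = 4*(4/5) = 4*(4*(⅕)) = 4*(⅘) = 16/5)
x(R, Q) = Q/2
v(B) = -5/2 + B (v(B) = B + (½)*(-5) = B - 5/2 = -5/2 + B)
Z = -⅘ (Z = (16/5)*(-4) + 12 = -64/5 + 12 = -⅘ ≈ -0.80000)
v(-1)*Z = (-5/2 - 1)*(-⅘) = -7/2*(-⅘) = 14/5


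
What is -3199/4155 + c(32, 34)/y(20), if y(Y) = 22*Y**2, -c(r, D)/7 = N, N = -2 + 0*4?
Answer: -2809303/3656400 ≈ -0.76832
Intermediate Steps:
N = -2 (N = -2 + 0 = -2)
c(r, D) = 14 (c(r, D) = -7*(-2) = 14)
-3199/4155 + c(32, 34)/y(20) = -3199/4155 + 14/((22*20**2)) = -3199*1/4155 + 14/((22*400)) = -3199/4155 + 14/8800 = -3199/4155 + 14*(1/8800) = -3199/4155 + 7/4400 = -2809303/3656400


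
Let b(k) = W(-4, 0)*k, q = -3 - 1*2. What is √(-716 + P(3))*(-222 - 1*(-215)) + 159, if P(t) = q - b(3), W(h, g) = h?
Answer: 159 - 7*I*√709 ≈ 159.0 - 186.39*I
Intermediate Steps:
q = -5 (q = -3 - 2 = -5)
b(k) = -4*k
P(t) = 7 (P(t) = -5 - (-4)*3 = -5 - 1*(-12) = -5 + 12 = 7)
√(-716 + P(3))*(-222 - 1*(-215)) + 159 = √(-716 + 7)*(-222 - 1*(-215)) + 159 = √(-709)*(-222 + 215) + 159 = (I*√709)*(-7) + 159 = -7*I*√709 + 159 = 159 - 7*I*√709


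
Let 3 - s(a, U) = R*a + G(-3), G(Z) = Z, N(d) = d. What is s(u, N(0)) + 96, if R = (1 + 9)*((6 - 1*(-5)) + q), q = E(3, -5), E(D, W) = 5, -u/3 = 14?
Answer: 6822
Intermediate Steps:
u = -42 (u = -3*14 = -42)
q = 5
R = 160 (R = (1 + 9)*((6 - 1*(-5)) + 5) = 10*((6 + 5) + 5) = 10*(11 + 5) = 10*16 = 160)
s(a, U) = 6 - 160*a (s(a, U) = 3 - (160*a - 3) = 3 - (-3 + 160*a) = 3 + (3 - 160*a) = 6 - 160*a)
s(u, N(0)) + 96 = (6 - 160*(-42)) + 96 = (6 + 6720) + 96 = 6726 + 96 = 6822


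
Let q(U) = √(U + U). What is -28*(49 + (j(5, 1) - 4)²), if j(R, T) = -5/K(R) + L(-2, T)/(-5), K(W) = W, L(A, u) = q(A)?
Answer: -51688/25 - 112*I ≈ -2067.5 - 112.0*I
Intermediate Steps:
q(U) = √2*√U (q(U) = √(2*U) = √2*√U)
L(A, u) = √2*√A
j(R, T) = -5/R - 2*I/5 (j(R, T) = -5/R + (√2*√(-2))/(-5) = -5/R + (√2*(I*√2))*(-⅕) = -5/R + (2*I)*(-⅕) = -5/R - 2*I/5)
-28*(49 + (j(5, 1) - 4)²) = -28*(49 + ((-5/5 - 2*I/5) - 4)²) = -28*(49 + ((-5*⅕ - 2*I/5) - 4)²) = -28*(49 + ((-1 - 2*I/5) - 4)²) = -28*(49 + (-5 - 2*I/5)²) = -1372 - 28*(-5 - 2*I/5)²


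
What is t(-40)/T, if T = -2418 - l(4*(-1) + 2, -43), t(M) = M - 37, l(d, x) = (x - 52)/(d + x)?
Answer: 693/21781 ≈ 0.031817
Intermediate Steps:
l(d, x) = (-52 + x)/(d + x)
t(M) = -37 + M
T = -21781/9 (T = -2418 - (-52 - 43)/((4*(-1) + 2) - 43) = -2418 - (-95)/((-4 + 2) - 43) = -2418 - (-95)/(-2 - 43) = -2418 - (-95)/(-45) = -2418 - (-1)*(-95)/45 = -2418 - 1*19/9 = -2418 - 19/9 = -21781/9 ≈ -2420.1)
t(-40)/T = (-37 - 40)/(-21781/9) = -77*(-9/21781) = 693/21781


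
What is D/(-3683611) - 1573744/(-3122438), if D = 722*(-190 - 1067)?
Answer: 4315420903118/5750923481809 ≈ 0.75039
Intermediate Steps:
D = -907554 (D = 722*(-1257) = -907554)
D/(-3683611) - 1573744/(-3122438) = -907554/(-3683611) - 1573744/(-3122438) = -907554*(-1/3683611) - 1573744*(-1/3122438) = 907554/3683611 + 786872/1561219 = 4315420903118/5750923481809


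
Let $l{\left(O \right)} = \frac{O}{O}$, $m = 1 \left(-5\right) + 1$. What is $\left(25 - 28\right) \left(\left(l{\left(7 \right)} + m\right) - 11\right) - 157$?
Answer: $-115$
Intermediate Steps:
$m = -4$ ($m = -5 + 1 = -4$)
$l{\left(O \right)} = 1$
$\left(25 - 28\right) \left(\left(l{\left(7 \right)} + m\right) - 11\right) - 157 = \left(25 - 28\right) \left(\left(1 - 4\right) - 11\right) - 157 = \left(25 - 28\right) \left(-3 - 11\right) - 157 = \left(-3\right) \left(-14\right) - 157 = 42 - 157 = -115$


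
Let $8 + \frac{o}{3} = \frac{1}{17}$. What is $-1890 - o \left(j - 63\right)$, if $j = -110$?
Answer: $- \frac{102195}{17} \approx -6011.5$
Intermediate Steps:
$o = - \frac{405}{17}$ ($o = -24 + \frac{3}{17} = - \frac{405}{17} \approx -23.824$)
$-1890 - o \left(j - 63\right) = -1890 - - \frac{405 \left(-110 - 63\right)}{17} = -1890 - \left(- \frac{405}{17}\right) \left(-173\right) = -1890 - \frac{70065}{17} = - \frac{102195}{17}$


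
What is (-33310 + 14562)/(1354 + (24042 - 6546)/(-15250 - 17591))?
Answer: -34205726/2469401 ≈ -13.852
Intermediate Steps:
(-33310 + 14562)/(1354 + (24042 - 6546)/(-15250 - 17591)) = -18748/(1354 + 17496/(-32841)) = -18748/(1354 + 17496*(-1/32841)) = -18748/(1354 - 1944/3649) = -18748/4938802/3649 = -18748*3649/4938802 = -34205726/2469401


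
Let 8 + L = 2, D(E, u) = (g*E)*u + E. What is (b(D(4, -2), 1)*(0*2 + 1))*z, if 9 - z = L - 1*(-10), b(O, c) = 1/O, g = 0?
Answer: 5/4 ≈ 1.2500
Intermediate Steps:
D(E, u) = E (D(E, u) = (0*E)*u + E = 0*u + E = 0 + E = E)
L = -6 (L = -8 + 2 = -6)
z = 5 (z = 9 - (-6 - 1*(-10)) = 9 - (-6 + 10) = 9 - 1*4 = 9 - 4 = 5)
(b(D(4, -2), 1)*(0*2 + 1))*z = ((0*2 + 1)/4)*5 = ((0 + 1)/4)*5 = ((1/4)*1)*5 = (1/4)*5 = 5/4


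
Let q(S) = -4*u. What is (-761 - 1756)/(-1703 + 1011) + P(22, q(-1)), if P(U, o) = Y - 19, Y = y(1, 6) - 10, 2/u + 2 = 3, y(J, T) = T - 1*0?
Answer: -13399/692 ≈ -19.363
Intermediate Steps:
y(J, T) = T (y(J, T) = T + 0 = T)
u = 2 (u = 2/(-2 + 3) = 2/1 = 2*1 = 2)
Y = -4 (Y = 6 - 10 = -4)
q(S) = -8 (q(S) = -4*2 = -8)
P(U, o) = -23 (P(U, o) = -4 - 19 = -23)
(-761 - 1756)/(-1703 + 1011) + P(22, q(-1)) = (-761 - 1756)/(-1703 + 1011) - 23 = -2517/(-692) - 23 = -2517*(-1/692) - 23 = 2517/692 - 23 = -13399/692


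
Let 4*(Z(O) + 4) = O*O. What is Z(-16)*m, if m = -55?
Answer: -3300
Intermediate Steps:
Z(O) = -4 + O²/4 (Z(O) = -4 + (O*O)/4 = -4 + O²/4)
Z(-16)*m = (-4 + (¼)*(-16)²)*(-55) = (-4 + (¼)*256)*(-55) = (-4 + 64)*(-55) = 60*(-55) = -3300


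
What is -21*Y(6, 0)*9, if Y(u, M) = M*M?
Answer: 0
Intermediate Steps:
Y(u, M) = M**2
-21*Y(6, 0)*9 = -21*0**2*9 = -21*0*9 = 0*9 = 0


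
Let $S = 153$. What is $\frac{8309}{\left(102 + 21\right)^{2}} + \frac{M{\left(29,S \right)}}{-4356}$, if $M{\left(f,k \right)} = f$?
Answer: $\frac{441423}{813604} \approx 0.54255$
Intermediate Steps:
$\frac{8309}{\left(102 + 21\right)^{2}} + \frac{M{\left(29,S \right)}}{-4356} = \frac{8309}{\left(102 + 21\right)^{2}} + \frac{29}{-4356} = \frac{8309}{123^{2}} + 29 \left(- \frac{1}{4356}\right) = \frac{8309}{15129} - \frac{29}{4356} = \frac{441423}{813604}$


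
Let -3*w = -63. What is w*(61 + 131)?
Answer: 4032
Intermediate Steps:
w = 21 (w = -1/3*(-63) = 21)
w*(61 + 131) = 21*(61 + 131) = 21*192 = 4032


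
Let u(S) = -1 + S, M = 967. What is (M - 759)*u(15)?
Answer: 2912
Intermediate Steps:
(M - 759)*u(15) = (967 - 759)*(-1 + 15) = 208*14 = 2912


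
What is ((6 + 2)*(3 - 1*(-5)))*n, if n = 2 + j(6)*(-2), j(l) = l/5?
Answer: -128/5 ≈ -25.600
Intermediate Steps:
j(l) = l/5 (j(l) = l*(⅕) = l/5)
n = -⅖ (n = 2 + ((⅕)*6)*(-2) = 2 + (6/5)*(-2) = 2 - 12/5 = -⅖ ≈ -0.40000)
((6 + 2)*(3 - 1*(-5)))*n = ((6 + 2)*(3 - 1*(-5)))*(-⅖) = (8*(3 + 5))*(-⅖) = (8*8)*(-⅖) = 64*(-⅖) = -128/5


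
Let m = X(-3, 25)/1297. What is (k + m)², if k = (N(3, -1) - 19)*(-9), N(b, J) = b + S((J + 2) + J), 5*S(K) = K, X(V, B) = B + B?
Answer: 34900965124/1682209 ≈ 20747.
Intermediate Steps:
X(V, B) = 2*B
S(K) = K/5
N(b, J) = ⅖ + b + 2*J/5 (N(b, J) = b + ((J + 2) + J)/5 = b + ((2 + J) + J)/5 = b + (2 + 2*J)/5 = b + (⅖ + 2*J/5) = ⅖ + b + 2*J/5)
k = 144 (k = ((⅖ + 3 + (⅖)*(-1)) - 19)*(-9) = ((⅖ + 3 - ⅖) - 19)*(-9) = (3 - 19)*(-9) = -16*(-9) = 144)
m = 50/1297 (m = (2*25)/1297 = 50*(1/1297) = 50/1297 ≈ 0.038550)
(k + m)² = (144 + 50/1297)² = (186818/1297)² = 34900965124/1682209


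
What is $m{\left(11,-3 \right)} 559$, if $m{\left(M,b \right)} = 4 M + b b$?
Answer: $29627$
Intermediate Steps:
$m{\left(M,b \right)} = b^{2} + 4 M$ ($m{\left(M,b \right)} = 4 M + b^{2} = b^{2} + 4 M$)
$m{\left(11,-3 \right)} 559 = \left(\left(-3\right)^{2} + 4 \cdot 11\right) 559 = \left(9 + 44\right) 559 = 53 \cdot 559 = 29627$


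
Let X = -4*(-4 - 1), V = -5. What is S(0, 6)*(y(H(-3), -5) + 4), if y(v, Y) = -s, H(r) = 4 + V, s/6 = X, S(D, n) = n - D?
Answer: -696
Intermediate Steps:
X = 20 (X = -4*(-5) = 20)
s = 120 (s = 6*20 = 120)
H(r) = -1 (H(r) = 4 - 5 = -1)
y(v, Y) = -120 (y(v, Y) = -1*120 = -120)
S(0, 6)*(y(H(-3), -5) + 4) = (6 - 1*0)*(-120 + 4) = (6 + 0)*(-116) = 6*(-116) = -696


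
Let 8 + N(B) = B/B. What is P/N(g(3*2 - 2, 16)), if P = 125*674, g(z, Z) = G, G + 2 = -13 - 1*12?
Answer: -84250/7 ≈ -12036.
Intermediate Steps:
G = -27 (G = -2 + (-13 - 1*12) = -2 + (-13 - 12) = -2 - 25 = -27)
g(z, Z) = -27
P = 84250
N(B) = -7 (N(B) = -8 + B/B = -8 + 1 = -7)
P/N(g(3*2 - 2, 16)) = 84250/(-7) = 84250*(-⅐) = -84250/7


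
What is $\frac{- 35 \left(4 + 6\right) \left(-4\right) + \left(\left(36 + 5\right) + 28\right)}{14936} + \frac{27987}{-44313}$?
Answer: $- \frac{117639345}{220619656} \approx -0.53322$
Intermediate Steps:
$\frac{- 35 \left(4 + 6\right) \left(-4\right) + \left(\left(36 + 5\right) + 28\right)}{14936} + \frac{27987}{-44313} = \left(- 35 \cdot 10 \left(-4\right) + \left(41 + 28\right)\right) \frac{1}{14936} + 27987 \left(- \frac{1}{44313}\right) = \left(\left(-35\right) \left(-40\right) + 69\right) \frac{1}{14936} - \frac{9329}{14771} = \left(1400 + 69\right) \frac{1}{14936} - \frac{9329}{14771} = 1469 \cdot \frac{1}{14936} - \frac{9329}{14771} = \frac{1469}{14936} - \frac{9329}{14771} = - \frac{117639345}{220619656}$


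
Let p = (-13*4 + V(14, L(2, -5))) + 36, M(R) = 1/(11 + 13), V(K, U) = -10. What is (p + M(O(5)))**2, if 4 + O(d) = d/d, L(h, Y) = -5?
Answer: 388129/576 ≈ 673.83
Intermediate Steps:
O(d) = -3 (O(d) = -4 + d/d = -4 + 1 = -3)
M(R) = 1/24
p = -26 (p = (-13*4 - 10) + 36 = (-52 - 10) + 36 = -62 + 36 = -26)
(p + M(O(5)))**2 = (-26 + 1/24)**2 = (-623/24)**2 = 388129/576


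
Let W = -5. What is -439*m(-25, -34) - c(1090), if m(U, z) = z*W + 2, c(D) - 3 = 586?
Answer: -76097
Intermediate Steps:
c(D) = 589 (c(D) = 3 + 586 = 589)
m(U, z) = 2 - 5*z (m(U, z) = z*(-5) + 2 = -5*z + 2 = 2 - 5*z)
-439*m(-25, -34) - c(1090) = -439*(2 - 5*(-34)) - 1*589 = -439*(2 + 170) - 589 = -439*172 - 589 = -75508 - 589 = -76097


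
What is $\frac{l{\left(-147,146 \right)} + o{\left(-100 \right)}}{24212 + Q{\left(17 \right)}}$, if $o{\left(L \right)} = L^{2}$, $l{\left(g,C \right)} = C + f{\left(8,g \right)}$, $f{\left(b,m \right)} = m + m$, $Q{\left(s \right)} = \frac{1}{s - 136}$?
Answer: $\frac{390796}{960409} \approx 0.40691$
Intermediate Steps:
$Q{\left(s \right)} = \frac{1}{-136 + s}$
$f{\left(b,m \right)} = 2 m$
$l{\left(g,C \right)} = C + 2 g$
$\frac{l{\left(-147,146 \right)} + o{\left(-100 \right)}}{24212 + Q{\left(17 \right)}} = \frac{\left(146 + 2 \left(-147\right)\right) + \left(-100\right)^{2}}{24212 + \frac{1}{-136 + 17}} = \frac{\left(146 - 294\right) + 10000}{24212 + \frac{1}{-119}} = \frac{-148 + 10000}{24212 - \frac{1}{119}} = \frac{9852}{\frac{2881227}{119}} = 9852 \cdot \frac{119}{2881227} = \frac{390796}{960409}$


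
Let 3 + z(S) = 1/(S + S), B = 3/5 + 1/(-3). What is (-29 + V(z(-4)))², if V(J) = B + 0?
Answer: 185761/225 ≈ 825.60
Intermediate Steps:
B = 4/15 (B = 3*(⅕) + 1*(-⅓) = ⅗ - ⅓ = 4/15 ≈ 0.26667)
z(S) = -3 + 1/(2*S) (z(S) = -3 + 1/(S + S) = -3 + 1/(2*S))
V(J) = 4/15 (V(J) = 4/15 + 0 = 4/15)
(-29 + V(z(-4)))² = (-29 + 4/15)² = (-431/15)² = 185761/225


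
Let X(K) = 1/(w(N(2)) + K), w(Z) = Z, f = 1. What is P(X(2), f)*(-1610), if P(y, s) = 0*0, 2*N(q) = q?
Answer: 0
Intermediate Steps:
N(q) = q/2
X(K) = 1/(1 + K) (X(K) = 1/((½)*2 + K) = 1/(1 + K))
P(y, s) = 0
P(X(2), f)*(-1610) = 0*(-1610) = 0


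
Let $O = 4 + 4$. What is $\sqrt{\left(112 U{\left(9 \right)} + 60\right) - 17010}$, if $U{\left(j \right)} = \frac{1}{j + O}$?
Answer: $\frac{i \sqrt{4896646}}{17} \approx 130.17 i$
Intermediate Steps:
$O = 8$
$U{\left(j \right)} = \frac{1}{8 + j}$ ($U{\left(j \right)} = \frac{1}{j + 8} = \frac{1}{8 + j}$)
$\sqrt{\left(112 U{\left(9 \right)} + 60\right) - 17010} = \sqrt{\left(\frac{112}{8 + 9} + 60\right) - 17010} = \sqrt{\left(\frac{112}{17} + 60\right) - 17010} = \sqrt{\frac{1132}{17} - 17010} = \sqrt{- \frac{288038}{17}} = \frac{i \sqrt{4896646}}{17}$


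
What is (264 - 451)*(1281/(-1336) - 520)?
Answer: 130152187/1336 ≈ 97419.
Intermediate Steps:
(264 - 451)*(1281/(-1336) - 520) = -187*(1281*(-1/1336) - 520) = -187*(-1281/1336 - 520) = -187*(-696001/1336) = 130152187/1336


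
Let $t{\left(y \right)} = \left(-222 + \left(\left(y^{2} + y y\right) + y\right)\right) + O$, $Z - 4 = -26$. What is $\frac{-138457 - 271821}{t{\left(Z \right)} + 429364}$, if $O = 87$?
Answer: $- \frac{410278}{430175} \approx -0.95375$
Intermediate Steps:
$Z = -22$ ($Z = 4 - 26 = -22$)
$t{\left(y \right)} = -135 + y + 2 y^{2}$ ($t{\left(y \right)} = \left(-222 + \left(\left(y^{2} + y y\right) + y\right)\right) + 87 = \left(-222 + \left(\left(y^{2} + y^{2}\right) + y\right)\right) + 87 = \left(-222 + \left(2 y^{2} + y\right)\right) + 87 = \left(-222 + \left(y + 2 y^{2}\right)\right) + 87 = \left(-222 + y + 2 y^{2}\right) + 87 = -135 + y + 2 y^{2}$)
$\frac{-138457 - 271821}{t{\left(Z \right)} + 429364} = \frac{-138457 - 271821}{\left(-135 - 22 + 2 \left(-22\right)^{2}\right) + 429364} = - \frac{410278}{\left(-135 - 22 + 2 \cdot 484\right) + 429364} = - \frac{410278}{\left(-135 - 22 + 968\right) + 429364} = - \frac{410278}{811 + 429364} = - \frac{410278}{430175}$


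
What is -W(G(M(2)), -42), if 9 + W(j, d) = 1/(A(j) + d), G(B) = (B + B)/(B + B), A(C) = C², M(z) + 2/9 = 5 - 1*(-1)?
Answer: 370/41 ≈ 9.0244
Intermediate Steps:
M(z) = 52/9 (M(z) = -2/9 + (5 - 1*(-1)) = -2/9 + (5 + 1) = -2/9 + 6 = 52/9)
G(B) = 1 (G(B) = (2*B)/((2*B)) = (2*B)*(1/(2*B)) = 1)
W(j, d) = -9 + 1/(d + j²) (W(j, d) = -9 + 1/(j² + d) = -9 + 1/(d + j²))
-W(G(M(2)), -42) = -(1 - 9*(-42) - 9*1²)/(-42 + 1²) = -(1 + 378 - 9*1)/(-42 + 1) = -(1 + 378 - 9)/(-41) = -(-1)*370/41 = -1*(-370/41) = 370/41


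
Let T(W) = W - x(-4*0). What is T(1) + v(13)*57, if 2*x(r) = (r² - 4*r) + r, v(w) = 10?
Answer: 571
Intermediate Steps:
x(r) = r²/2 - 3*r/2 (x(r) = ((r² - 4*r) + r)/2 = (r² - 3*r)/2 = r²/2 - 3*r/2)
T(W) = W (T(W) = W - (-4*0)*(-3 - 4*0)/2 = W - 0*(-3 + 0)/2 = W - 0*(-3)/2 = W - 1*0 = W + 0 = W)
T(1) + v(13)*57 = 1 + 10*57 = 1 + 570 = 571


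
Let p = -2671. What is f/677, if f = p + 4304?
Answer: 1633/677 ≈ 2.4121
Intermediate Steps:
f = 1633 (f = -2671 + 4304 = 1633)
f/677 = 1633/677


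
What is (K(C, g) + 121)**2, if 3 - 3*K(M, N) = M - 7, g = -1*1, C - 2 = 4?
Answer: 134689/9 ≈ 14965.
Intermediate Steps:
C = 6 (C = 2 + 4 = 6)
g = -1
K(M, N) = 10/3 - M/3 (K(M, N) = 1 - (M - 7)/3 = 1 - (-7 + M)/3 = 1 + (7/3 - M/3) = 10/3 - M/3)
(K(C, g) + 121)**2 = ((10/3 - 1/3*6) + 121)**2 = ((10/3 - 2) + 121)**2 = (4/3 + 121)**2 = (367/3)**2 = 134689/9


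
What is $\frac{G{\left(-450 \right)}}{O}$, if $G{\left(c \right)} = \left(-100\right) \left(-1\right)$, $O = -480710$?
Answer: $- \frac{10}{48071} \approx -0.00020803$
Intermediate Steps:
$G{\left(c \right)} = 100$
$\frac{G{\left(-450 \right)}}{O} = \frac{100}{-480710} = 100 \left(- \frac{1}{480710}\right) = - \frac{10}{48071}$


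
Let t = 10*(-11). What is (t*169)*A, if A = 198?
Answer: -3680820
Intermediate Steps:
t = -110
(t*169)*A = -110*169*198 = -18590*198 = -3680820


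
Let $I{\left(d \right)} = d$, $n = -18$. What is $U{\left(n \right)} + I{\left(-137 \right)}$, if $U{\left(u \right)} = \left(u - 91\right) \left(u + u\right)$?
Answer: $3787$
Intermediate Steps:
$U{\left(u \right)} = 2 u \left(-91 + u\right)$ ($U{\left(u \right)} = \left(-91 + u\right) 2 u = 2 u \left(-91 + u\right)$)
$U{\left(n \right)} + I{\left(-137 \right)} = 2 \left(-18\right) \left(-91 - 18\right) - 137 = 2 \left(-18\right) \left(-109\right) - 137 = 3924 - 137 = 3787$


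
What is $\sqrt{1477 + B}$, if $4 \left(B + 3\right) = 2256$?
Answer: $\sqrt{2038} \approx 45.144$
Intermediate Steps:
$B = 561$ ($B = -3 + \frac{1}{4} \cdot 2256 = -3 + 564 = 561$)
$\sqrt{1477 + B} = \sqrt{1477 + 561} = \sqrt{2038}$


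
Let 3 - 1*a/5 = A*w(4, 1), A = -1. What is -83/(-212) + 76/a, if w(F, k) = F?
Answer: 19017/7420 ≈ 2.5629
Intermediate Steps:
a = 35 (a = 15 - (-5)*4 = 15 - 5*(-4) = 15 + 20 = 35)
-83/(-212) + 76/a = -83/(-212) + 76/35 = -83*(-1/212) + 76*(1/35) = 83/212 + 76/35 = 19017/7420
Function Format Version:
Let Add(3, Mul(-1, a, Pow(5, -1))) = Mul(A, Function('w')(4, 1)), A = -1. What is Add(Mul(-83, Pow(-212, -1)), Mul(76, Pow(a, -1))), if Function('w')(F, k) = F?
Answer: Rational(19017, 7420) ≈ 2.5629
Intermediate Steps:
a = 35 (a = Add(15, Mul(-5, Mul(-1, 4))) = Add(15, Mul(-5, -4)) = Add(15, 20) = 35)
Add(Mul(-83, Pow(-212, -1)), Mul(76, Pow(a, -1))) = Add(Mul(-83, Pow(-212, -1)), Mul(76, Pow(35, -1))) = Add(Mul(-83, Rational(-1, 212)), Mul(76, Rational(1, 35))) = Add(Rational(83, 212), Rational(76, 35)) = Rational(19017, 7420)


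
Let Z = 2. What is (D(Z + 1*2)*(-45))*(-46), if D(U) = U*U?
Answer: 33120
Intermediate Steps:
D(U) = U²
(D(Z + 1*2)*(-45))*(-46) = ((2 + 1*2)²*(-45))*(-46) = ((2 + 2)²*(-45))*(-46) = (4²*(-45))*(-46) = (16*(-45))*(-46) = -720*(-46) = 33120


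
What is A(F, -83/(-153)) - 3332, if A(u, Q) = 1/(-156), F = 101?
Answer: -519793/156 ≈ -3332.0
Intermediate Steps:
A(u, Q) = -1/156
A(F, -83/(-153)) - 3332 = -1/156 - 3332 = -519793/156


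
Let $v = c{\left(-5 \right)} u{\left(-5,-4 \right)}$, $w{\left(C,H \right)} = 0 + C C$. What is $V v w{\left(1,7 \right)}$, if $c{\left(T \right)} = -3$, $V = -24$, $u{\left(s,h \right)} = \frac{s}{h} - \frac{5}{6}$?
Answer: $30$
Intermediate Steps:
$w{\left(C,H \right)} = C^{2}$ ($w{\left(C,H \right)} = 0 + C^{2} = C^{2}$)
$u{\left(s,h \right)} = - \frac{5}{6} + \frac{s}{h}$ ($u{\left(s,h \right)} = \frac{s}{h} - \frac{5}{6} = - \frac{5}{6} + \frac{s}{h}$)
$v = - \frac{5}{4}$ ($v = - 3 \left(- \frac{5}{6} - \frac{5}{-4}\right) = - 3 \left(- \frac{5}{6} - - \frac{5}{4}\right) = - 3 \left(- \frac{5}{6} + \frac{5}{4}\right) = \left(-3\right) \frac{5}{12} = - \frac{5}{4} \approx -1.25$)
$V v w{\left(1,7 \right)} = \left(-24\right) \left(- \frac{5}{4}\right) 1^{2} = 30 \cdot 1 = 30$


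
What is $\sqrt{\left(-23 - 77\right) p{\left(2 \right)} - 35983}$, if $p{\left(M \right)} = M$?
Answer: $i \sqrt{36183} \approx 190.22 i$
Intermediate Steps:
$\sqrt{\left(-23 - 77\right) p{\left(2 \right)} - 35983} = \sqrt{\left(-23 - 77\right) 2 - 35983} = \sqrt{\left(-100\right) 2 - 35983} = \sqrt{-200 - 35983} = \sqrt{-36183} = i \sqrt{36183}$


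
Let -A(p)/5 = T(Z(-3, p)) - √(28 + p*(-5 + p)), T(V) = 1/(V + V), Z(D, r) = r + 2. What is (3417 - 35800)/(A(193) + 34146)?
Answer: -6727379975238/7088107256569 + 1970181720*√9078/7088107256569 ≈ -0.92262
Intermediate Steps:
Z(D, r) = 2 + r
T(V) = 1/(2*V)
A(p) = 5*√(28 + p*(-5 + p)) - 5/(2*(2 + p)) (A(p) = -5*(1/(2*(2 + p)) - √(28 + p*(-5 + p))) = 5*√(28 + p*(-5 + p)) - 5/(2*(2 + p)))
(3417 - 35800)/(A(193) + 34146) = (3417 - 35800)/(5*(-1 + 2*√(28 + 193² - 5*193)*(2 + 193))/(2*(2 + 193)) + 34146) = -32383/((5/2)*(-1 + 2*√(28 + 37249 - 965)*195)/195 + 34146) = -32383/((5/2)*(1/195)*(-1 + 2*√36312*195) + 34146) = -32383/((5/2)*(1/195)*(-1 + 2*(2*√9078)*195) + 34146) = -32383/((5/2)*(1/195)*(-1 + 780*√9078) + 34146) = -32383/((-1/78 + 10*√9078) + 34146) = -32383/(2663387/78 + 10*√9078)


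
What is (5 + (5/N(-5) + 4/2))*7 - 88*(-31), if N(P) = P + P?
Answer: 5547/2 ≈ 2773.5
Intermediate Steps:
N(P) = 2*P
(5 + (5/N(-5) + 4/2))*7 - 88*(-31) = (5 + (5/((2*(-5))) + 4/2))*7 - 88*(-31) = (5 + (5/(-10) + 4*(½)))*7 + 2728 = (5 + (5*(-⅒) + 2))*7 + 2728 = (5 + (-½ + 2))*7 + 2728 = (5 + 3/2)*7 + 2728 = (13/2)*7 + 2728 = 91/2 + 2728 = 5547/2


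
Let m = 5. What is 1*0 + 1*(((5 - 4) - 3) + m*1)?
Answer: 3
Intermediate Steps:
1*0 + 1*(((5 - 4) - 3) + m*1) = 1*0 + 1*(((5 - 4) - 3) + 5*1) = 0 + 1*((1 - 3) + 5) = 0 + 1*(-2 + 5) = 0 + 1*3 = 0 + 3 = 3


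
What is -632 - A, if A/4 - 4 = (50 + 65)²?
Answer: -53548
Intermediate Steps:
A = 52916 (A = 16 + 4*(50 + 65)² = 16 + 4*115² = 16 + 4*13225 = 16 + 52900 = 52916)
-632 - A = -632 - 1*52916 = -632 - 52916 = -53548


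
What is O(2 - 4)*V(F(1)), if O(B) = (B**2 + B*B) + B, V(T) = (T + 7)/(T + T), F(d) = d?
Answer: 24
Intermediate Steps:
V(T) = (7 + T)/(2*T) (V(T) = (7 + T)/((2*T)) = (7 + T)*(1/(2*T)) = (7 + T)/(2*T))
O(B) = B + 2*B**2 (O(B) = (B**2 + B**2) + B = 2*B**2 + B = B + 2*B**2)
O(2 - 4)*V(F(1)) = ((2 - 4)*(1 + 2*(2 - 4)))*((1/2)*(7 + 1)/1) = (-2*(1 + 2*(-2)))*((1/2)*1*8) = -2*(1 - 4)*4 = -2*(-3)*4 = 6*4 = 24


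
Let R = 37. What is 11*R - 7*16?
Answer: 295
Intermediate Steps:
11*R - 7*16 = 11*37 - 7*16 = 407 - 112 = 295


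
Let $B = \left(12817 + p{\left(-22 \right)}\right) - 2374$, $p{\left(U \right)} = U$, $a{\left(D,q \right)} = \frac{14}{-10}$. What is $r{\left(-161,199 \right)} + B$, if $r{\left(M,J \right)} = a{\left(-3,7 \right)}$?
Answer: $\frac{52098}{5} \approx 10420.0$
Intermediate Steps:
$a{\left(D,q \right)} = - \frac{7}{5}$ ($a{\left(D,q \right)} = 14 \left(- \frac{1}{10}\right) = - \frac{7}{5}$)
$r{\left(M,J \right)} = - \frac{7}{5}$
$B = 10421$ ($B = \left(12817 - 22\right) - 2374 = 12795 - 2374 = 10421$)
$r{\left(-161,199 \right)} + B = - \frac{7}{5} + 10421 = \frac{52098}{5}$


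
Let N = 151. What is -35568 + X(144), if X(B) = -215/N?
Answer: -5370983/151 ≈ -35569.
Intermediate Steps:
X(B) = -215/151
-35568 + X(144) = -35568 - 215/151 = -5370983/151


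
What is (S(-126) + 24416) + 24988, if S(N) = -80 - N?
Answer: 49450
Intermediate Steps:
(S(-126) + 24416) + 24988 = ((-80 - 1*(-126)) + 24416) + 24988 = ((-80 + 126) + 24416) + 24988 = (46 + 24416) + 24988 = 24462 + 24988 = 49450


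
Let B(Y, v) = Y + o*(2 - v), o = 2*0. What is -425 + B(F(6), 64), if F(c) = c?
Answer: -419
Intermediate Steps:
o = 0
B(Y, v) = Y (B(Y, v) = Y + 0*(2 - v) = Y + 0 = Y)
-425 + B(F(6), 64) = -425 + 6 = -419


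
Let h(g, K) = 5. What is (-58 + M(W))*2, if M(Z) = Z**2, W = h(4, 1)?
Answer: -66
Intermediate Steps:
W = 5
(-58 + M(W))*2 = (-58 + 5**2)*2 = (-58 + 25)*2 = -33*2 = -66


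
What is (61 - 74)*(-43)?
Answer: 559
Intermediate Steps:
(61 - 74)*(-43) = -13*(-43) = 559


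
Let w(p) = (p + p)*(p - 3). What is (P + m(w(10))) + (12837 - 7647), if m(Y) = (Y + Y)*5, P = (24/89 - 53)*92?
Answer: 154754/89 ≈ 1738.8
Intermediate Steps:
w(p) = 2*p*(-3 + p) (w(p) = (2*p)*(-3 + p) = 2*p*(-3 + p))
P = -431756/89 (P = (24*(1/89) - 53)*92 = (24/89 - 53)*92 = -4693/89*92 = -431756/89 ≈ -4851.2)
m(Y) = 10*Y (m(Y) = (2*Y)*5 = 10*Y)
(P + m(w(10))) + (12837 - 7647) = (-431756/89 + 10*(2*10*(-3 + 10))) + (12837 - 7647) = (-431756/89 + 10*(2*10*7)) + 5190 = (-431756/89 + 10*140) + 5190 = (-431756/89 + 1400) + 5190 = -307156/89 + 5190 = 154754/89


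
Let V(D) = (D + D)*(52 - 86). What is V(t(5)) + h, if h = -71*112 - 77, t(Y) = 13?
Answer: -8913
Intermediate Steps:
V(D) = -68*D (V(D) = (2*D)*(-34) = -68*D)
h = -8029 (h = -7952 - 77 = -8029)
V(t(5)) + h = -68*13 - 8029 = -884 - 8029 = -8913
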